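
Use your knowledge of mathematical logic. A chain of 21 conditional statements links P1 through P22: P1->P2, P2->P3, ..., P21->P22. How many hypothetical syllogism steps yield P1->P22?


With 21 implications in a chain connecting 22 propositions:
P1->P2, P2->P3, ..., P21->P22
Steps needed = (number of implications) - 1 = 21 - 1 = 20

20


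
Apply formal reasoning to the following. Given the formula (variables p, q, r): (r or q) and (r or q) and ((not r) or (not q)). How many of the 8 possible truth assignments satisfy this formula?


Evaluate all 8 assignments for p, q, r:
p=0, q=0, r=0: 0
p=0, q=0, r=1: 1
p=0, q=1, r=0: 1
p=0, q=1, r=1: 0
p=1, q=0, r=0: 0
p=1, q=0, r=1: 1
p=1, q=1, r=0: 1
p=1, q=1, r=1: 0
Satisfying count = 4

4


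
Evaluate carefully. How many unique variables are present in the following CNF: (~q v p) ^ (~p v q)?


Identify each variable that appears in the formula.
Variables found: p, q
Count = 2

2


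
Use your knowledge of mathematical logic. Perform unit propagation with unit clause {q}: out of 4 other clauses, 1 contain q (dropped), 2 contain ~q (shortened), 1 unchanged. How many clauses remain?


Satisfied (removed): 1
Shortened (remain): 2
Unchanged (remain): 1
Remaining = 2 + 1 = 3

3


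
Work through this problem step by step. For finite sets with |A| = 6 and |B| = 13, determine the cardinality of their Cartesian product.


The Cartesian product A x B contains all ordered pairs (a, b).
|A x B| = |A| * |B| = 6 * 13 = 78

78


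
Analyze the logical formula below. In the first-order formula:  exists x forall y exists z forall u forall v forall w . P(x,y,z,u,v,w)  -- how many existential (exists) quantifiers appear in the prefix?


Quantifier prefix: exists x forall y exists z forall u forall v forall w
Mark each quantifier type:
  E U E U U U
Universal count = 4, Existential count = 2
Asked for existential (exists) quantifiers: 2

2


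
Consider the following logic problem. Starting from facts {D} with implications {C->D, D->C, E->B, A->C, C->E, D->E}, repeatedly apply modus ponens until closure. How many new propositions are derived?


Initial facts: {D}
Apply modus ponens to closure:
  D and D->C  =>  C
  C and C->E  =>  E
  E and E->B  =>  B
Final known: {B, C, D, E}
New propositions: {B, C, E}
Count = 3

3


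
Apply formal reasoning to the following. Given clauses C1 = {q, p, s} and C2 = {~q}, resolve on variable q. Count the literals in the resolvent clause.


Remove q from C1 and ~q from C2.
C1 remainder: {p, s}
C2 remainder: {}
Union (resolvent): {p, s}
Resolvent has 2 literal(s).

2


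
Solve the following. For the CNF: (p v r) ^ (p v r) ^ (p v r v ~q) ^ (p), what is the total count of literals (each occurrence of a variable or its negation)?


Counting literals in each clause:
Clause 1: 2 literal(s)
Clause 2: 2 literal(s)
Clause 3: 3 literal(s)
Clause 4: 1 literal(s)
Total = 8

8


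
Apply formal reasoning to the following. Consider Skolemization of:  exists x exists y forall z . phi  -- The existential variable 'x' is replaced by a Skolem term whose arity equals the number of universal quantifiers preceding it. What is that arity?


Quantifier prefix: exists x exists y forall z
'x' is existentially quantified at position 1.
No universal quantifiers precede it.
Skolem function arity = 0 (a Skolem constant)

0


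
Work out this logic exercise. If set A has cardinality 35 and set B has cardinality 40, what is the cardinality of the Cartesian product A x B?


The Cartesian product A x B contains all ordered pairs (a, b).
|A x B| = |A| * |B| = 35 * 40 = 1400

1400


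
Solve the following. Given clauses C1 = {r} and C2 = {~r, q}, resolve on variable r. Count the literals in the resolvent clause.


Remove r from C1 and ~r from C2.
C1 remainder: {}
C2 remainder: {q}
Union (resolvent): {q}
Resolvent has 1 literal(s).

1


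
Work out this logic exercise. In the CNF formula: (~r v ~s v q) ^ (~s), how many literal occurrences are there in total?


Counting literals in each clause:
Clause 1: 3 literal(s)
Clause 2: 1 literal(s)
Total = 4

4


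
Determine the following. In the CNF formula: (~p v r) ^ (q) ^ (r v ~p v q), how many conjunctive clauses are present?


A CNF formula is a conjunction of clauses.
Clauses are separated by ^.
Counting the conjuncts: 3 clauses.

3


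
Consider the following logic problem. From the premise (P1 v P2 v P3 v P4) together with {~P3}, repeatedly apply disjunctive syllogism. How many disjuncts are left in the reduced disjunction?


Original disjuncts (4): P1, P2, P3, P4
Negated (eliminate): ~P3
Remaining disjuncts: P1, P2, P4
Count = 4 - 1 = 3

3


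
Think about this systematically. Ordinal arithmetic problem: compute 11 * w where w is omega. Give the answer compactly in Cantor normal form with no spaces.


Compute 11 * w.
Ordinal * is associative and left-distributive over +, but NOT commutative; for finite n>1, n*w = w but w*n stays w*n.
For finite n>0, n * w = sup{n*k : k<w} = w. So 11 * w = w.
Result = w

w


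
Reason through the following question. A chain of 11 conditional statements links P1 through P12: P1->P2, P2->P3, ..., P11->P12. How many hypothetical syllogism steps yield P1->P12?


With 11 implications in a chain connecting 12 propositions:
P1->P2, P2->P3, ..., P11->P12
Steps needed = (number of implications) - 1 = 11 - 1 = 10

10


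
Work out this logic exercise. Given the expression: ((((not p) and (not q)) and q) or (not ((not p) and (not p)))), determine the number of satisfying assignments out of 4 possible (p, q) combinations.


Check all 4 assignments:
p=0, q=0: 0
p=0, q=1: 0
p=1, q=0: 1
p=1, q=1: 1
Count of True = 2

2


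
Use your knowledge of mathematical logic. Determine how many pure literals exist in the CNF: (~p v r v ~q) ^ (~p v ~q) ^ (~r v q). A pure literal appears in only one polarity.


Check each variable for pure literal status:
p: pure negative
q: mixed (not pure)
r: mixed (not pure)
Pure literal count = 1

1


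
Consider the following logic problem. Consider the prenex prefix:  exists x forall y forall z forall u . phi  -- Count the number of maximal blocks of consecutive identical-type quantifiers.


Quantifier-type sequence: E A A A  (A=forall, E=exists)
Group into maximal same-type runs:
  Ex1 | Ax3
Number of blocks = 2

2


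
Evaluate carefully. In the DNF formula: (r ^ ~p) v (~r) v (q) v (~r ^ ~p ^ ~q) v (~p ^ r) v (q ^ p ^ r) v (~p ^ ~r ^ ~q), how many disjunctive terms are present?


A DNF formula is a disjunction of terms (conjunctions).
Terms are separated by v.
Counting the disjuncts: 7 terms.

7


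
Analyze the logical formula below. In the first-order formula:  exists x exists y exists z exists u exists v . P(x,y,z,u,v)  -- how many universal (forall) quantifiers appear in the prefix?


Quantifier prefix: exists x exists y exists z exists u exists v
Mark each quantifier type:
  E E E E E
Universal count = 0, Existential count = 5
Asked for universal (forall) quantifiers: 0

0


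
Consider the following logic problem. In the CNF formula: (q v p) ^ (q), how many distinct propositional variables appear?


Identify each variable that appears in the formula.
Variables found: p, q
Count = 2

2


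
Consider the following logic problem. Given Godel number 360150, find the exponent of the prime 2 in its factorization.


Factorize 360150 by dividing by 2 repeatedly.
Division steps: 2 divides 360150 exactly 1 time(s).
Exponent of 2 = 1

1


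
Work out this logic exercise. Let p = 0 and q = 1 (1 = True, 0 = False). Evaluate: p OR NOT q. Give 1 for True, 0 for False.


p = 0, q = 1
Operation: p OR NOT q
Evaluate: 0 OR NOT 1 = 0

0


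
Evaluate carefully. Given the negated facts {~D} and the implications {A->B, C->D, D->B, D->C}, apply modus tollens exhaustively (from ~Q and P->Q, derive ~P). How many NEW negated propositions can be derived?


Initial negated facts: {~D}
Apply modus tollens to closure:
  ~D and C->D  =>  ~C
Final negated: {~C, ~D}
New negations: {~C}
Count = 1

1


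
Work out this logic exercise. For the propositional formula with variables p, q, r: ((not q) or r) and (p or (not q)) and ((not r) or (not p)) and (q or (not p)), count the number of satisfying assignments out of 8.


Evaluate all 8 assignments for p, q, r:
p=0, q=0, r=0: 1
p=0, q=0, r=1: 1
p=0, q=1, r=0: 0
p=0, q=1, r=1: 0
p=1, q=0, r=0: 0
p=1, q=0, r=1: 0
p=1, q=1, r=0: 0
p=1, q=1, r=1: 0
Satisfying count = 2

2


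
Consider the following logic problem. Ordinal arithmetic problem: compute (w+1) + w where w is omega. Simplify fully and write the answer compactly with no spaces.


Compute (w+1) + w.
Ordinal + is associative but NOT commutative; for finite n>0, n + w = w but w + n stays w+n.
(w+1) + w = w + (1+w) = w + w = w*2 (the finite tail 1 is absorbed by the right w).
Result = w*2

w*2


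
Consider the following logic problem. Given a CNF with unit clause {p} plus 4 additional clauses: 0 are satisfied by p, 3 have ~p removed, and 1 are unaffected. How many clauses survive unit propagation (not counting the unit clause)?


Satisfied (removed): 0
Shortened (remain): 3
Unchanged (remain): 1
Remaining = 3 + 1 = 4

4


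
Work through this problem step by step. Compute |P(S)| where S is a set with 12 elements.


The power set of a set with n elements has 2^n elements.
|P(S)| = 2^12 = 4096

4096


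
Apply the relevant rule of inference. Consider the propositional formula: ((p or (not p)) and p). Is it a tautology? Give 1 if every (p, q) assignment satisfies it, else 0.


Check all 4 assignments:
p=0, q=0: 0
p=0, q=1: 0
p=1, q=0: 1
p=1, q=1: 1
Satisfying count = 2/4.
Tautology iff count = 4: no.

0


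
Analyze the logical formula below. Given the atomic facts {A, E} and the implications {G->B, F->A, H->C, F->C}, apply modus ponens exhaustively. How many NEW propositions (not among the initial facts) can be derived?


Initial facts: {A, E}
Apply modus ponens to closure:
  (no implication fires)
Final known: {A, E}
New propositions: {(none)}
Count = 0

0


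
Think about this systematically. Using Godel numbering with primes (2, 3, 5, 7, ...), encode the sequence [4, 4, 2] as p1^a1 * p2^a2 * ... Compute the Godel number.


Encode each element as an exponent of the corresponding prime:
  2^4 = 16
  3^4 = 81
  5^2 = 25
Product = 16 * 81 * 25 = 32400

32400


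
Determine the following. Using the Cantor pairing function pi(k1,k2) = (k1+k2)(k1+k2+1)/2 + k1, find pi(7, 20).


k1 + k2 = 27
(k1+k2)(k1+k2+1)/2 = 27 * 28 / 2 = 378
pi = 378 + 7 = 385

385


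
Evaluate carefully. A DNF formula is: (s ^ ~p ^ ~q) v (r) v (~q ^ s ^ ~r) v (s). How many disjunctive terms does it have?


A DNF formula is a disjunction of terms (conjunctions).
Terms are separated by v.
Counting the disjuncts: 4 terms.

4


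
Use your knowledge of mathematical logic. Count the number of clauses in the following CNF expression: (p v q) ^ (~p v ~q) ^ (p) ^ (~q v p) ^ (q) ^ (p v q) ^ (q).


A CNF formula is a conjunction of clauses.
Clauses are separated by ^.
Counting the conjuncts: 7 clauses.

7


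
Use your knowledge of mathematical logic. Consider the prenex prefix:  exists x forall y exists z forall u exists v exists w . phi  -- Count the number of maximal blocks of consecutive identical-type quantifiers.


Quantifier-type sequence: E A E A E E  (A=forall, E=exists)
Group into maximal same-type runs:
  Ex1 | Ax1 | Ex1 | Ax1 | Ex2
Number of blocks = 5

5


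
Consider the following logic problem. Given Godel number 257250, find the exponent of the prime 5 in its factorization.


Factorize 257250 by dividing by 5 repeatedly.
Division steps: 5 divides 257250 exactly 3 time(s).
Exponent of 5 = 3

3


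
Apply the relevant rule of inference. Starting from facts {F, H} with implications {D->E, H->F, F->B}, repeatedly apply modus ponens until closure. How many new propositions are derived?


Initial facts: {F, H}
Apply modus ponens to closure:
  F and F->B  =>  B
Final known: {B, F, H}
New propositions: {B}
Count = 1

1


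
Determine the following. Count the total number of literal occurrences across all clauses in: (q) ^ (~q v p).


Counting literals in each clause:
Clause 1: 1 literal(s)
Clause 2: 2 literal(s)
Total = 3

3


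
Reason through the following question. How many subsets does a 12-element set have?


The power set of a set with n elements has 2^n elements.
|P(S)| = 2^12 = 4096

4096


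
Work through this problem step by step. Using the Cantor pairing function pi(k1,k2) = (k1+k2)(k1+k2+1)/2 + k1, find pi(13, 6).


k1 + k2 = 19
(k1+k2)(k1+k2+1)/2 = 19 * 20 / 2 = 190
pi = 190 + 13 = 203

203


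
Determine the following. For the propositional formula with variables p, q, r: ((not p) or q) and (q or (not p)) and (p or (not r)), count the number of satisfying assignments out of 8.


Evaluate all 8 assignments for p, q, r:
p=0, q=0, r=0: 1
p=0, q=0, r=1: 0
p=0, q=1, r=0: 1
p=0, q=1, r=1: 0
p=1, q=0, r=0: 0
p=1, q=0, r=1: 0
p=1, q=1, r=0: 1
p=1, q=1, r=1: 1
Satisfying count = 4

4


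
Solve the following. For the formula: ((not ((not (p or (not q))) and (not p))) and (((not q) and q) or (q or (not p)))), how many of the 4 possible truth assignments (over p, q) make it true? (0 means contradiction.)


Check all 4 assignments:
p=0, q=0: 1
p=0, q=1: 0
p=1, q=0: 0
p=1, q=1: 1
Count of True = 2

2


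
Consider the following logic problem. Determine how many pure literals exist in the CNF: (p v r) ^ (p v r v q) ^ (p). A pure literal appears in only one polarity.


Check each variable for pure literal status:
p: pure positive
q: pure positive
r: pure positive
Pure literal count = 3

3


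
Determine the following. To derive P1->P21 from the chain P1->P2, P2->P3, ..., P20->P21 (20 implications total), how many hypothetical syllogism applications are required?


With 20 implications in a chain connecting 21 propositions:
P1->P2, P2->P3, ..., P20->P21
Steps needed = (number of implications) - 1 = 20 - 1 = 19

19


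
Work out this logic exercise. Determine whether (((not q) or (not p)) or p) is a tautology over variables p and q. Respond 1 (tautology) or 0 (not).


Check all 4 assignments:
p=0, q=0: 1
p=0, q=1: 1
p=1, q=0: 1
p=1, q=1: 1
Satisfying count = 4/4.
Tautology iff count = 4: yes.

1


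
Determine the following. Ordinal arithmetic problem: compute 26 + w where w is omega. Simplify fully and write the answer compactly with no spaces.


Compute 26 + w.
Ordinal + is associative but NOT commutative; for finite n>0, n + w = w but w + n stays w+n.
Any finite left addend is absorbed by w on the right: 26 + w = w.
Result = w

w


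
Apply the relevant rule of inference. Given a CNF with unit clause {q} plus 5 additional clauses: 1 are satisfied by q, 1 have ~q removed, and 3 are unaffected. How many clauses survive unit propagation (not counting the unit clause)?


Satisfied (removed): 1
Shortened (remain): 1
Unchanged (remain): 3
Remaining = 1 + 3 = 4

4


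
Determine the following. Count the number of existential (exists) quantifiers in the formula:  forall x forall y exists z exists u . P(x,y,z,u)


Quantifier prefix: forall x forall y exists z exists u
Mark each quantifier type:
  U U E E
Universal count = 2, Existential count = 2
Asked for existential (exists) quantifiers: 2

2


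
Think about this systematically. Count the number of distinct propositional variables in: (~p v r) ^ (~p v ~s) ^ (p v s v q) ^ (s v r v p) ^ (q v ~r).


Identify each variable that appears in the formula.
Variables found: p, q, r, s
Count = 4

4


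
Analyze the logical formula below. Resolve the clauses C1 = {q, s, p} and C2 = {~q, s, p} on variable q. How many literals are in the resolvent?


Remove q from C1 and ~q from C2.
C1 remainder: {s, p}
C2 remainder: {s, p}
Union (resolvent): {p, s}
Resolvent has 2 literal(s).

2


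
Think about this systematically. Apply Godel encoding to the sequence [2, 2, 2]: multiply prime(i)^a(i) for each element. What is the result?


Encode each element as an exponent of the corresponding prime:
  2^2 = 4
  3^2 = 9
  5^2 = 25
Product = 4 * 9 * 25 = 900

900


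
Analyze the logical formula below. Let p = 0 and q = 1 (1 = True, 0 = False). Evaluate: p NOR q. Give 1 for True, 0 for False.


p = 0, q = 1
Operation: p NOR q
Evaluate: 0 NOR 1 = 0

0


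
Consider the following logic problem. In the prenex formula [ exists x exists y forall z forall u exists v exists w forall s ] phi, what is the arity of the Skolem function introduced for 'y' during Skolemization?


Quantifier prefix: exists x exists y forall z forall u exists v exists w forall s
'y' is existentially quantified at position 2.
No universal quantifiers precede it.
Skolem function arity = 0 (a Skolem constant)

0


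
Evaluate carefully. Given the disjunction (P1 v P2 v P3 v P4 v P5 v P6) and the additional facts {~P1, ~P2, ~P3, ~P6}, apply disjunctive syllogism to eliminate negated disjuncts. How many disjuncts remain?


Original disjuncts (6): P1, P2, P3, P4, P5, P6
Negated (eliminate): ~P1, ~P2, ~P3, ~P6
Remaining disjuncts: P4, P5
Count = 6 - 4 = 2

2


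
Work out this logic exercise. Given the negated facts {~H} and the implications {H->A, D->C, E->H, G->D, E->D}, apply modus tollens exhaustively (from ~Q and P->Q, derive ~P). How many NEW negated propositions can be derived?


Initial negated facts: {~H}
Apply modus tollens to closure:
  ~H and E->H  =>  ~E
Final negated: {~E, ~H}
New negations: {~E}
Count = 1

1


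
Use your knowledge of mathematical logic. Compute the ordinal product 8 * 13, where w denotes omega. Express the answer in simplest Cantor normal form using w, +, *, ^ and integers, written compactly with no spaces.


Compute 8 * 13.
Ordinal * is associative and left-distributive over +, but NOT commutative; for finite n>1, n*w = w but w*n stays w*n.
Both finite; ordinal * agrees with natural *: 8 * 13 = 104.
Result = 104

104


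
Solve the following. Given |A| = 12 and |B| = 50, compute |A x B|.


The Cartesian product A x B contains all ordered pairs (a, b).
|A x B| = |A| * |B| = 12 * 50 = 600

600


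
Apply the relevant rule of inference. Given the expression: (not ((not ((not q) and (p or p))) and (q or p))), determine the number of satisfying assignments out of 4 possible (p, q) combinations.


Check all 4 assignments:
p=0, q=0: 1
p=0, q=1: 0
p=1, q=0: 1
p=1, q=1: 0
Count of True = 2

2


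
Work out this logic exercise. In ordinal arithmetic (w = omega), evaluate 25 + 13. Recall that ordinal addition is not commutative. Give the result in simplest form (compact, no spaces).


Compute 25 + 13.
Ordinal + is associative but NOT commutative; for finite n>0, n + w = w but w + n stays w+n.
Both operands finite; ordinal + agrees with natural +: 25 + 13 = 38.
Result = 38

38


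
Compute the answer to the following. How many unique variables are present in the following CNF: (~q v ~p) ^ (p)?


Identify each variable that appears in the formula.
Variables found: p, q
Count = 2

2


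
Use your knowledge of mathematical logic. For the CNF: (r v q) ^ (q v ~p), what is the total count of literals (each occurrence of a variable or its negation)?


Counting literals in each clause:
Clause 1: 2 literal(s)
Clause 2: 2 literal(s)
Total = 4

4


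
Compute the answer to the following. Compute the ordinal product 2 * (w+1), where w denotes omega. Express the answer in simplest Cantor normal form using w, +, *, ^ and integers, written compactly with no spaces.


Compute 2 * (w+1).
Ordinal * is associative and left-distributive over +, but NOT commutative; for finite n>1, n*w = w but w*n stays w*n.
By left-distributivity: 2 * (w+1) = 2*w + 2*1 = w + 2 = w+2.
Result = w+2

w+2


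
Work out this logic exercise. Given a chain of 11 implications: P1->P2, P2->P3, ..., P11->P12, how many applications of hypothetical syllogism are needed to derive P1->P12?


With 11 implications in a chain connecting 12 propositions:
P1->P2, P2->P3, ..., P11->P12
Steps needed = (number of implications) - 1 = 11 - 1 = 10

10


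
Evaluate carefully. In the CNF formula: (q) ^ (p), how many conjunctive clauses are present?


A CNF formula is a conjunction of clauses.
Clauses are separated by ^.
Counting the conjuncts: 2 clauses.

2


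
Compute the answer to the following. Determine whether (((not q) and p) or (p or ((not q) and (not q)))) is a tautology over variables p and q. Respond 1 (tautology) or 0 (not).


Check all 4 assignments:
p=0, q=0: 1
p=0, q=1: 0
p=1, q=0: 1
p=1, q=1: 1
Satisfying count = 3/4.
Tautology iff count = 4: no.

0


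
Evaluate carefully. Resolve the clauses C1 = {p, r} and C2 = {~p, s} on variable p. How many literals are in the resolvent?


Remove p from C1 and ~p from C2.
C1 remainder: {r}
C2 remainder: {s}
Union (resolvent): {r, s}
Resolvent has 2 literal(s).

2


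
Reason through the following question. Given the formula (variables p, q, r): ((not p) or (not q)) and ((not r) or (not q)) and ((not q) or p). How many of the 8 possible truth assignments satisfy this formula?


Evaluate all 8 assignments for p, q, r:
p=0, q=0, r=0: 1
p=0, q=0, r=1: 1
p=0, q=1, r=0: 0
p=0, q=1, r=1: 0
p=1, q=0, r=0: 1
p=1, q=0, r=1: 1
p=1, q=1, r=0: 0
p=1, q=1, r=1: 0
Satisfying count = 4

4


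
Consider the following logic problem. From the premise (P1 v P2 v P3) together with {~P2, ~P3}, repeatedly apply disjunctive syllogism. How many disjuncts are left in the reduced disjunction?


Original disjuncts (3): P1, P2, P3
Negated (eliminate): ~P2, ~P3
Remaining disjuncts: P1
Count = 3 - 2 = 1

1


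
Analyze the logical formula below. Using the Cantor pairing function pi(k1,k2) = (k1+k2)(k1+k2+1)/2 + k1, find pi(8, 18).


k1 + k2 = 26
(k1+k2)(k1+k2+1)/2 = 26 * 27 / 2 = 351
pi = 351 + 8 = 359

359


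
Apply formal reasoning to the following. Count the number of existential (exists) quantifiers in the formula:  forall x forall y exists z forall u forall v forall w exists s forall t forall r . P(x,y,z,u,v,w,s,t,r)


Quantifier prefix: forall x forall y exists z forall u forall v forall w exists s forall t forall r
Mark each quantifier type:
  U U E U U U E U U
Universal count = 7, Existential count = 2
Asked for existential (exists) quantifiers: 2

2


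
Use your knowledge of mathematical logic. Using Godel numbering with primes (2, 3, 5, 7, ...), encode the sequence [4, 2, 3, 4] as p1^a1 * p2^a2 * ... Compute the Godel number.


Encode each element as an exponent of the corresponding prime:
  2^4 = 16
  3^2 = 9
  5^3 = 125
  7^4 = 2401
Product = 16 * 9 * 125 * 2401 = 43218000

43218000


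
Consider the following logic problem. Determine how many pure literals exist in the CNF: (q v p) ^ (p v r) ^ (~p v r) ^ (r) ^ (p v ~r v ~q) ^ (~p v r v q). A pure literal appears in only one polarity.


Check each variable for pure literal status:
p: mixed (not pure)
q: mixed (not pure)
r: mixed (not pure)
Pure literal count = 0

0


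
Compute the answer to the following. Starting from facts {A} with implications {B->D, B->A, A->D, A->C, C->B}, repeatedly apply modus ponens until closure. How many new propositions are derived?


Initial facts: {A}
Apply modus ponens to closure:
  A and A->D  =>  D
  A and A->C  =>  C
  C and C->B  =>  B
Final known: {A, B, C, D}
New propositions: {B, C, D}
Count = 3

3


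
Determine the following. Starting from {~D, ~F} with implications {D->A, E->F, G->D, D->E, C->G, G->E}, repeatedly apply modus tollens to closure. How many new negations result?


Initial negated facts: {~D, ~F}
Apply modus tollens to closure:
  ~F and E->F  =>  ~E
  ~D and G->D  =>  ~G
  ~G and C->G  =>  ~C
Final negated: {~C, ~D, ~E, ~F, ~G}
New negations: {~C, ~E, ~G}
Count = 3

3


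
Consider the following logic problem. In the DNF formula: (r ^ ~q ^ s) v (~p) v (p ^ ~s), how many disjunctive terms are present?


A DNF formula is a disjunction of terms (conjunctions).
Terms are separated by v.
Counting the disjuncts: 3 terms.

3


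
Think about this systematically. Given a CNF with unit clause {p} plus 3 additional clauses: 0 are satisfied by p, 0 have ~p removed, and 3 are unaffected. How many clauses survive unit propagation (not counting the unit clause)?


Satisfied (removed): 0
Shortened (remain): 0
Unchanged (remain): 3
Remaining = 0 + 3 = 3

3


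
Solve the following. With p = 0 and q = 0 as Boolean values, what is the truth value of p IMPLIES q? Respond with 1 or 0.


p = 0, q = 0
Operation: p IMPLIES q
Evaluate: 0 IMPLIES 0 = 1

1


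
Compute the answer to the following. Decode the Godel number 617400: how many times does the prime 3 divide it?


Factorize 617400 by dividing by 3 repeatedly.
Division steps: 3 divides 617400 exactly 2 time(s).
Exponent of 3 = 2

2


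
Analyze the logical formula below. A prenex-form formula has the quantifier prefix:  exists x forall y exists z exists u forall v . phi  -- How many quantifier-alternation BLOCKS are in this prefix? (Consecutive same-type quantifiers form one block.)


Quantifier-type sequence: E A E E A  (A=forall, E=exists)
Group into maximal same-type runs:
  Ex1 | Ax1 | Ex2 | Ax1
Number of blocks = 4

4


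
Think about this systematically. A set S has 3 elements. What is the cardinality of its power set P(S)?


The power set of a set with n elements has 2^n elements.
|P(S)| = 2^3 = 8

8


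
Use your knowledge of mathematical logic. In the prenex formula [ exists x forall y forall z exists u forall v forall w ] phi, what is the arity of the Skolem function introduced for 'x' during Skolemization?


Quantifier prefix: exists x forall y forall z exists u forall v forall w
'x' is existentially quantified at position 1.
No universal quantifiers precede it.
Skolem function arity = 0 (a Skolem constant)

0


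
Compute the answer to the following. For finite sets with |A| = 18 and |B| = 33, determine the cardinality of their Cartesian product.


The Cartesian product A x B contains all ordered pairs (a, b).
|A x B| = |A| * |B| = 18 * 33 = 594

594


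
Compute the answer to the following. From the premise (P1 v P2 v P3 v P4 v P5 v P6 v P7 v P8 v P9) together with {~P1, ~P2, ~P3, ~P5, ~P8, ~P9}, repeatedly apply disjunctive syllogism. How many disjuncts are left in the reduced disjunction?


Original disjuncts (9): P1, P2, P3, P4, P5, P6, P7, P8, P9
Negated (eliminate): ~P1, ~P2, ~P3, ~P5, ~P8, ~P9
Remaining disjuncts: P4, P6, P7
Count = 9 - 6 = 3

3


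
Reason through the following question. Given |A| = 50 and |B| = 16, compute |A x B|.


The Cartesian product A x B contains all ordered pairs (a, b).
|A x B| = |A| * |B| = 50 * 16 = 800

800


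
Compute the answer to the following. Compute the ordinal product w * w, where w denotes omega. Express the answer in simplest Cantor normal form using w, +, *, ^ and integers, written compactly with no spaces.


Compute w * w.
Ordinal * is associative and left-distributive over +, but NOT commutative; for finite n>1, n*w = w but w*n stays w*n.
w * w = w^2 by definition.
Result = w^2

w^2


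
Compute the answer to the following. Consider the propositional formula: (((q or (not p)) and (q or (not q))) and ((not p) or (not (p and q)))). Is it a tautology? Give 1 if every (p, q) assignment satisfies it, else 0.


Check all 4 assignments:
p=0, q=0: 1
p=0, q=1: 1
p=1, q=0: 0
p=1, q=1: 0
Satisfying count = 2/4.
Tautology iff count = 4: no.

0


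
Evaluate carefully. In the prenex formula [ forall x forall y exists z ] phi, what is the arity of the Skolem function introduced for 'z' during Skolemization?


Quantifier prefix: forall x forall y exists z
'z' is existentially quantified at position 3.
Universal variables preceding it: x, y
Skolem function arity = 2

2


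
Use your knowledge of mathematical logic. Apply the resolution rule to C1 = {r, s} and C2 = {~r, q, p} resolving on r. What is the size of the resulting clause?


Remove r from C1 and ~r from C2.
C1 remainder: {s}
C2 remainder: {q, p}
Union (resolvent): {p, q, s}
Resolvent has 3 literal(s).

3


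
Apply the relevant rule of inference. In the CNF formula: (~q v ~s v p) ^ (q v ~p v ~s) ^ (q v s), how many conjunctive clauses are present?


A CNF formula is a conjunction of clauses.
Clauses are separated by ^.
Counting the conjuncts: 3 clauses.

3


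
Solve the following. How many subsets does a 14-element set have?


The power set of a set with n elements has 2^n elements.
|P(S)| = 2^14 = 16384

16384


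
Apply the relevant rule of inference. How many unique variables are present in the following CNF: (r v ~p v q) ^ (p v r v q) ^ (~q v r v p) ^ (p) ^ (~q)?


Identify each variable that appears in the formula.
Variables found: p, q, r
Count = 3

3


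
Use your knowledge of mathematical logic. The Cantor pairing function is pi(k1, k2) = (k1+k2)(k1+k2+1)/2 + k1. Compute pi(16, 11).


k1 + k2 = 27
(k1+k2)(k1+k2+1)/2 = 27 * 28 / 2 = 378
pi = 378 + 16 = 394

394


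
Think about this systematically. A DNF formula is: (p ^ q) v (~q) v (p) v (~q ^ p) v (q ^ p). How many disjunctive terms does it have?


A DNF formula is a disjunction of terms (conjunctions).
Terms are separated by v.
Counting the disjuncts: 5 terms.

5


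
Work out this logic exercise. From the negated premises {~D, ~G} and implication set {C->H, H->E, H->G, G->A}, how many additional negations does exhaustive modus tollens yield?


Initial negated facts: {~D, ~G}
Apply modus tollens to closure:
  ~G and H->G  =>  ~H
  ~H and C->H  =>  ~C
Final negated: {~C, ~D, ~G, ~H}
New negations: {~C, ~H}
Count = 2

2


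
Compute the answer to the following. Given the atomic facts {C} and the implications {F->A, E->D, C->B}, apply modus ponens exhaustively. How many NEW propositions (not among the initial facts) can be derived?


Initial facts: {C}
Apply modus ponens to closure:
  C and C->B  =>  B
Final known: {B, C}
New propositions: {B}
Count = 1

1


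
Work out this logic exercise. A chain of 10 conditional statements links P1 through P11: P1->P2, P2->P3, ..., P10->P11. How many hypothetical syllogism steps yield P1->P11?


With 10 implications in a chain connecting 11 propositions:
P1->P2, P2->P3, ..., P10->P11
Steps needed = (number of implications) - 1 = 10 - 1 = 9

9


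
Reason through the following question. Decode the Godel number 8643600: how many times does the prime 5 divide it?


Factorize 8643600 by dividing by 5 repeatedly.
Division steps: 5 divides 8643600 exactly 2 time(s).
Exponent of 5 = 2

2


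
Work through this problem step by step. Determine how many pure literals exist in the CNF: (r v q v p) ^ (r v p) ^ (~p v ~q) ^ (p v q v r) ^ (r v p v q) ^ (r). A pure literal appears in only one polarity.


Check each variable for pure literal status:
p: mixed (not pure)
q: mixed (not pure)
r: pure positive
Pure literal count = 1

1


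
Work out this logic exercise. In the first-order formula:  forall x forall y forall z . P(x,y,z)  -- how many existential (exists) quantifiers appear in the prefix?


Quantifier prefix: forall x forall y forall z
Mark each quantifier type:
  U U U
Universal count = 3, Existential count = 0
Asked for existential (exists) quantifiers: 0

0


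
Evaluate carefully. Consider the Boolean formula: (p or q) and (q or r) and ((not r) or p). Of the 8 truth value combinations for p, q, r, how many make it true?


Evaluate all 8 assignments for p, q, r:
p=0, q=0, r=0: 0
p=0, q=0, r=1: 0
p=0, q=1, r=0: 1
p=0, q=1, r=1: 0
p=1, q=0, r=0: 0
p=1, q=0, r=1: 1
p=1, q=1, r=0: 1
p=1, q=1, r=1: 1
Satisfying count = 4

4


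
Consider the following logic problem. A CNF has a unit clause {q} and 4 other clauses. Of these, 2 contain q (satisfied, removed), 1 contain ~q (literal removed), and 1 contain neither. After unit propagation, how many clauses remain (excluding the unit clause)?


Satisfied (removed): 2
Shortened (remain): 1
Unchanged (remain): 1
Remaining = 1 + 1 = 2

2


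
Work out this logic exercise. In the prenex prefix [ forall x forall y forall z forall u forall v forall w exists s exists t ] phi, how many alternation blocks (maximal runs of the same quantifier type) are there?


Quantifier-type sequence: A A A A A A E E  (A=forall, E=exists)
Group into maximal same-type runs:
  Ax6 | Ex2
Number of blocks = 2

2


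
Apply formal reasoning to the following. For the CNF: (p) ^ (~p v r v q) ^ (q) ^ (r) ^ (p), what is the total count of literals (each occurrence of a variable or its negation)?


Counting literals in each clause:
Clause 1: 1 literal(s)
Clause 2: 3 literal(s)
Clause 3: 1 literal(s)
Clause 4: 1 literal(s)
Clause 5: 1 literal(s)
Total = 7

7


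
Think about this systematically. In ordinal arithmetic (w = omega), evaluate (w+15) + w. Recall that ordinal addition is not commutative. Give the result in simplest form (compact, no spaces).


Compute (w+15) + w.
Ordinal + is associative but NOT commutative; for finite n>0, n + w = w but w + n stays w+n.
(w+15) + w = w + (15+w) = w + w = w*2 (the finite tail 15 is absorbed by the right w).
Result = w*2

w*2


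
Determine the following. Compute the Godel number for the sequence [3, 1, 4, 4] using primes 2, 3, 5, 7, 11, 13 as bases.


Encode each element as an exponent of the corresponding prime:
  2^3 = 8
  3^1 = 3
  5^4 = 625
  7^4 = 2401
Product = 8 * 3 * 625 * 2401 = 36015000

36015000


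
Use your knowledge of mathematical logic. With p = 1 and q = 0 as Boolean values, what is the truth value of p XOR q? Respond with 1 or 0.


p = 1, q = 0
Operation: p XOR q
Evaluate: 1 XOR 0 = 1

1


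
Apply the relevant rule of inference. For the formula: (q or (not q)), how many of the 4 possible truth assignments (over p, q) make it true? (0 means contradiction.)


Check all 4 assignments:
p=0, q=0: 1
p=0, q=1: 1
p=1, q=0: 1
p=1, q=1: 1
Count of True = 4

4


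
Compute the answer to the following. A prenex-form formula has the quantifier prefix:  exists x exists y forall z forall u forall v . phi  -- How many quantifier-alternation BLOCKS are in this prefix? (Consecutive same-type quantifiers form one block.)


Quantifier-type sequence: E E A A A  (A=forall, E=exists)
Group into maximal same-type runs:
  Ex2 | Ax3
Number of blocks = 2

2


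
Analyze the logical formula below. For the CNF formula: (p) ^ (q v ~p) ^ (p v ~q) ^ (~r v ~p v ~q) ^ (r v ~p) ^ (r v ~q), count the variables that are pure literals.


Check each variable for pure literal status:
p: mixed (not pure)
q: mixed (not pure)
r: mixed (not pure)
Pure literal count = 0

0


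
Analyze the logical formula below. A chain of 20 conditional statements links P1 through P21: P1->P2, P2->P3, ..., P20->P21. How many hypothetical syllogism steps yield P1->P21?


With 20 implications in a chain connecting 21 propositions:
P1->P2, P2->P3, ..., P20->P21
Steps needed = (number of implications) - 1 = 20 - 1 = 19

19


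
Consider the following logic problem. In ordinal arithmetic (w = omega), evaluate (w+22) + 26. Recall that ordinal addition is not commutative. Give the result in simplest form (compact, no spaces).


Compute (w+22) + 26.
Ordinal + is associative but NOT commutative; for finite n>0, n + w = w but w + n stays w+n.
By associativity: (w+22) + 26 = w + (22+26) = w+48.
Result = w+48

w+48


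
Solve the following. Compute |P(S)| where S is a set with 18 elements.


The power set of a set with n elements has 2^n elements.
|P(S)| = 2^18 = 262144

262144


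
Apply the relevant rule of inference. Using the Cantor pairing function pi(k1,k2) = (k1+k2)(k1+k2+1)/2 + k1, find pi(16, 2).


k1 + k2 = 18
(k1+k2)(k1+k2+1)/2 = 18 * 19 / 2 = 171
pi = 171 + 16 = 187

187


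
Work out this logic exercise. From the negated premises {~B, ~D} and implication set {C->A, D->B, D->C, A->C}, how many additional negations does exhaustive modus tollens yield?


Initial negated facts: {~B, ~D}
Apply modus tollens to closure:
  (no implication fires)
Final negated: {~B, ~D}
New negations: {(none)}
Count = 0

0


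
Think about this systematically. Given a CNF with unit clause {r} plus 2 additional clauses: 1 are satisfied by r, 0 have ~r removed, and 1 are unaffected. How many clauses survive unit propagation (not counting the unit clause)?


Satisfied (removed): 1
Shortened (remain): 0
Unchanged (remain): 1
Remaining = 0 + 1 = 1

1


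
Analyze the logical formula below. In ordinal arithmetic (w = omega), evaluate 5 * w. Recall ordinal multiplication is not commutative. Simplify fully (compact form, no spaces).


Compute 5 * w.
Ordinal * is associative and left-distributive over +, but NOT commutative; for finite n>1, n*w = w but w*n stays w*n.
For finite n>0, n * w = sup{n*k : k<w} = w. So 5 * w = w.
Result = w

w


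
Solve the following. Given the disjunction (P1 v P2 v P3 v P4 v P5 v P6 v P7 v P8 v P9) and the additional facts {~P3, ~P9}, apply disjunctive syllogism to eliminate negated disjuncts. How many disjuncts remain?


Original disjuncts (9): P1, P2, P3, P4, P5, P6, P7, P8, P9
Negated (eliminate): ~P3, ~P9
Remaining disjuncts: P1, P2, P4, P5, P6, P7, P8
Count = 9 - 2 = 7

7


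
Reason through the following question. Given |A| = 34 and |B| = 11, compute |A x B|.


The Cartesian product A x B contains all ordered pairs (a, b).
|A x B| = |A| * |B| = 34 * 11 = 374

374


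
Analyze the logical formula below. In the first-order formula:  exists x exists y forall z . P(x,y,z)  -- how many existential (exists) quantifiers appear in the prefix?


Quantifier prefix: exists x exists y forall z
Mark each quantifier type:
  E E U
Universal count = 1, Existential count = 2
Asked for existential (exists) quantifiers: 2

2


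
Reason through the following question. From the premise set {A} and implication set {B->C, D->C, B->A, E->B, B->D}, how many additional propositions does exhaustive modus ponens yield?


Initial facts: {A}
Apply modus ponens to closure:
  (no implication fires)
Final known: {A}
New propositions: {(none)}
Count = 0

0


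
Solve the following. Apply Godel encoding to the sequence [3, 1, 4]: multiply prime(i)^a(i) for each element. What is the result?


Encode each element as an exponent of the corresponding prime:
  2^3 = 8
  3^1 = 3
  5^4 = 625
Product = 8 * 3 * 625 = 15000

15000


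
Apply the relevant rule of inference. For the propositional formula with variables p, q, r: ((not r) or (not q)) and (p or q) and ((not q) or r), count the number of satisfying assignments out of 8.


Evaluate all 8 assignments for p, q, r:
p=0, q=0, r=0: 0
p=0, q=0, r=1: 0
p=0, q=1, r=0: 0
p=0, q=1, r=1: 0
p=1, q=0, r=0: 1
p=1, q=0, r=1: 1
p=1, q=1, r=0: 0
p=1, q=1, r=1: 0
Satisfying count = 2

2


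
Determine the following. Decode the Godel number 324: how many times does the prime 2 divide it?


Factorize 324 by dividing by 2 repeatedly.
Division steps: 2 divides 324 exactly 2 time(s).
Exponent of 2 = 2

2


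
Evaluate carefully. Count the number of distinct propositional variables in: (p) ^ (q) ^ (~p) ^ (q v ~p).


Identify each variable that appears in the formula.
Variables found: p, q
Count = 2

2


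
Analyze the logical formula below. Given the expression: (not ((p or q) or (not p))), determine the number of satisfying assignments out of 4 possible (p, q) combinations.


Check all 4 assignments:
p=0, q=0: 0
p=0, q=1: 0
p=1, q=0: 0
p=1, q=1: 0
Count of True = 0

0


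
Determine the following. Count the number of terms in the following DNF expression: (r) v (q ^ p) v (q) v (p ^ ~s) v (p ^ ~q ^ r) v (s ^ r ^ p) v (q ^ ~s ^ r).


A DNF formula is a disjunction of terms (conjunctions).
Terms are separated by v.
Counting the disjuncts: 7 terms.

7


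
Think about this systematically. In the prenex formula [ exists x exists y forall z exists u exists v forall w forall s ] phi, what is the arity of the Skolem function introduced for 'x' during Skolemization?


Quantifier prefix: exists x exists y forall z exists u exists v forall w forall s
'x' is existentially quantified at position 1.
No universal quantifiers precede it.
Skolem function arity = 0 (a Skolem constant)

0
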